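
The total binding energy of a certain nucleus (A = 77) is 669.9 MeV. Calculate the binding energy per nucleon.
B.E./A = 669.9/77 = 8.7 MeV/nucleon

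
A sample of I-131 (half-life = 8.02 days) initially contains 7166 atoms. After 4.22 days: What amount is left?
N = N₀(1/2)^(t/t½) = 4976 atoms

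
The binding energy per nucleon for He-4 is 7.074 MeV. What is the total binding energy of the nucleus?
B.E. = 7.074 × 4 = 28.3 MeV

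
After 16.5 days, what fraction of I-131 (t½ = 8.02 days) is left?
N/N₀ = (1/2)^(t/t½) = 0.2403 = 24%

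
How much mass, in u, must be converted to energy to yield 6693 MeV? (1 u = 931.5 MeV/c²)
m = E/c² = 7.185 u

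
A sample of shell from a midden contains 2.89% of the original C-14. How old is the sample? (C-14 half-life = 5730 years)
Age = t½ × log₂(1/ratio) = 29300 years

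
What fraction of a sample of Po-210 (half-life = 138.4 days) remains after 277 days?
N/N₀ = (1/2)^(t/t½) = 0.2497 = 25%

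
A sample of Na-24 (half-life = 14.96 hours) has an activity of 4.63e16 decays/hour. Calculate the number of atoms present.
N = A/λ = 9.993e17 atoms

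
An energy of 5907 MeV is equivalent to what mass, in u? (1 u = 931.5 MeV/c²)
m = E/c² = 6.341 u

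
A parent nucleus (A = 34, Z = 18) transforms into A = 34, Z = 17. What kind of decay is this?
ΔA = 0, ΔZ = -1 ⇒ beta-plus decay (β⁺) or electron capture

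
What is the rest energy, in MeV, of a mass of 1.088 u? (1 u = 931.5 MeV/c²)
E = mc² = 1013 MeV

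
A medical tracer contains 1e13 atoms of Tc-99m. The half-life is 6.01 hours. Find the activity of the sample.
A = λN = 1.153e12 decays/hour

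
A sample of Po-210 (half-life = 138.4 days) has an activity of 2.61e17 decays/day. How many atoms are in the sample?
N = A/λ = 5.211e19 atoms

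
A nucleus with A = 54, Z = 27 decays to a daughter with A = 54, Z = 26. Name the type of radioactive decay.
ΔA = 0, ΔZ = -1 ⇒ beta-plus decay (β⁺) or electron capture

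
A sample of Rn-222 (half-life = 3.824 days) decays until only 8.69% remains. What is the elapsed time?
t = t½ × log₂(N₀/N) = 13.48 days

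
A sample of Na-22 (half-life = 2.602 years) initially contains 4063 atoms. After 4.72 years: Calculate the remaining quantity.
N = N₀(1/2)^(t/t½) = 1156 atoms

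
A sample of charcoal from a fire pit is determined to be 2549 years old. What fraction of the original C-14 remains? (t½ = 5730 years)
N/N₀ = (1/2)^(t/t½) = 0.7347 = 73.5%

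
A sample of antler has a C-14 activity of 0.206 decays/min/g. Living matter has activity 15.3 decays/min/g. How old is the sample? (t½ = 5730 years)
Age = t½ × log₂(A₀/A) = 35610 years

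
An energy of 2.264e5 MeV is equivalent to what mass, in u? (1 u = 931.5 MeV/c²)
m = E/c² = 243 u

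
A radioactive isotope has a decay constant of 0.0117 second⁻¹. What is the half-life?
t½ = ln(2)/λ = 59.24 seconds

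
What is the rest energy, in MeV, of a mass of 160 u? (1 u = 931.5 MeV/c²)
E = mc² = 1.49e5 MeV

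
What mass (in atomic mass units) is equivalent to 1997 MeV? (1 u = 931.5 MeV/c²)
m = E/c² = 2.144 u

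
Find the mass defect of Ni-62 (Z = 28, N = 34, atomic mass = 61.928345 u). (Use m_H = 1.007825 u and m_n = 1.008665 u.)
Δm = Z·m_H + N·m_n − M = 0.5854 u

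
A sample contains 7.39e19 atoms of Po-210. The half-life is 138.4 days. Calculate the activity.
A = λN = 3.701e17 decays/day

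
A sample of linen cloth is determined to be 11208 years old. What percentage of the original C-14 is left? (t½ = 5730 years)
N/N₀ = (1/2)^(t/t½) = 0.2577 = 25.8%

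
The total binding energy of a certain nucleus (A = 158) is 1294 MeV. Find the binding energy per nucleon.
B.E./A = 1294/158 = 8.19 MeV/nucleon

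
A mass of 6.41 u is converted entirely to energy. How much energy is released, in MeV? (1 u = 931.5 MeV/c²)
E = mc² = 5971 MeV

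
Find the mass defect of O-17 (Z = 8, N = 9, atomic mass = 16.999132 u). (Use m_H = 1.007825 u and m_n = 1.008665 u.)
Δm = Z·m_H + N·m_n − M = 0.1415 u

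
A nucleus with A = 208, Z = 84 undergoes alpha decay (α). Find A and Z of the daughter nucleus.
Daughter: A = 204, Z = 82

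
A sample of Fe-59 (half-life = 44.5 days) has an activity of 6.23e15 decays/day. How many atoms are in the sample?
N = A/λ = 4e17 atoms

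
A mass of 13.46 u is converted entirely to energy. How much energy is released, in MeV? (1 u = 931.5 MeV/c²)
E = mc² = 12540 MeV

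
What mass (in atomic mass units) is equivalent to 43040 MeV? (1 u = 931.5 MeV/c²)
m = E/c² = 46.21 u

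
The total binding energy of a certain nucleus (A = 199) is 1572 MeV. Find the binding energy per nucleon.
B.E./A = 1572/199 = 7.899 MeV/nucleon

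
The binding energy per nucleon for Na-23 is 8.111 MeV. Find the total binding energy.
B.E. = 8.111 × 23 = 186.6 MeV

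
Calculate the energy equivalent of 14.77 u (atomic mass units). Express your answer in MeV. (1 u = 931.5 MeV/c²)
E = mc² = 13760 MeV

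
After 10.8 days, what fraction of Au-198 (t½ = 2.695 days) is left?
N/N₀ = (1/2)^(t/t½) = 0.06218 = 6.22%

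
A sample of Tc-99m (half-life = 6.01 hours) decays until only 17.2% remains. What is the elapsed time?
t = t½ × log₂(N₀/N) = 15.26 hours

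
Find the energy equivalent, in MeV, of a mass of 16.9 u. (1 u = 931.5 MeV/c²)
E = mc² = 15740 MeV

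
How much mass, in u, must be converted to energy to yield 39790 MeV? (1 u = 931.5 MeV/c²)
m = E/c² = 42.72 u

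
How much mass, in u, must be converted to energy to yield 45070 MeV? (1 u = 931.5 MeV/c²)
m = E/c² = 48.38 u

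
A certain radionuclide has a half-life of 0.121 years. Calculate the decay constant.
λ = ln(2)/t½ = 5.728 year⁻¹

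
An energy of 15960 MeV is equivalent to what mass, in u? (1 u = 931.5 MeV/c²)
m = E/c² = 17.13 u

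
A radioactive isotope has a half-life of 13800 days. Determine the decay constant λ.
λ = ln(2)/t½ = 5.023e-5 day⁻¹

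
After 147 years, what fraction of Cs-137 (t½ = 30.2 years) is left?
N/N₀ = (1/2)^(t/t½) = 0.03425 = 3.43%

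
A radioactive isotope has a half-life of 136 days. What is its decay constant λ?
λ = ln(2)/t½ = 0.005097 day⁻¹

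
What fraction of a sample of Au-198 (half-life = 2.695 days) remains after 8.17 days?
N/N₀ = (1/2)^(t/t½) = 0.1223 = 12.2%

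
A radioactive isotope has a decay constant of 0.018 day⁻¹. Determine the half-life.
t½ = ln(2)/λ = 38.51 days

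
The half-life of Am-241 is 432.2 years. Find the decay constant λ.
λ = ln(2)/t½ = 0.001604 year⁻¹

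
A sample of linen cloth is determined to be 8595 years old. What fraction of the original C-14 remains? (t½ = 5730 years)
N/N₀ = (1/2)^(t/t½) = 0.3536 = 35.4%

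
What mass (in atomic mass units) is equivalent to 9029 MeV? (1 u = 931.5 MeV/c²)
m = E/c² = 9.693 u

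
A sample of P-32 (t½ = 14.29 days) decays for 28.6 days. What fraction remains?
N/N₀ = (1/2)^(t/t½) = 0.2498 = 25%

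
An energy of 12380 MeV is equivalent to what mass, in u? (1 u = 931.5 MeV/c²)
m = E/c² = 13.29 u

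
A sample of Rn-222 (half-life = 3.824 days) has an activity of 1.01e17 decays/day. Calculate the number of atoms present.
N = A/λ = 5.572e17 atoms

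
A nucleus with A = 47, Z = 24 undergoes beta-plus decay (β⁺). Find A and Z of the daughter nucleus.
Daughter: A = 47, Z = 23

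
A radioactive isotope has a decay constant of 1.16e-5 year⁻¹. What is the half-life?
t½ = ln(2)/λ = 59750 years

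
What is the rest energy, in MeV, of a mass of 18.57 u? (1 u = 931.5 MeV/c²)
E = mc² = 17300 MeV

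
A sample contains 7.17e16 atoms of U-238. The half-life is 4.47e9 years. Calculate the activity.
A = λN = 1.112e7 decays/year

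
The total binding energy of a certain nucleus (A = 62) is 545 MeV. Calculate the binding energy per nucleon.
B.E./A = 545/62 = 8.79 MeV/nucleon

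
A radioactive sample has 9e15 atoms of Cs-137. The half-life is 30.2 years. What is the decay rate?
A = λN = 2.066e14 decays/year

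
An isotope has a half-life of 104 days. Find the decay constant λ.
λ = ln(2)/t½ = 0.006665 day⁻¹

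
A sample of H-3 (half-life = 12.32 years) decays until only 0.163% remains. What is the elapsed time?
t = t½ × log₂(N₀/N) = 114.1 years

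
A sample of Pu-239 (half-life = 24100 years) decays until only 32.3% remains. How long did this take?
t = t½ × log₂(N₀/N) = 39290 years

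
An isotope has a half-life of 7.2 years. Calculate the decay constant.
λ = ln(2)/t½ = 0.09627 year⁻¹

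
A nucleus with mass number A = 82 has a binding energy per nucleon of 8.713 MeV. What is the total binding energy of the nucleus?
B.E. = 8.713 × 82 = 714.5 MeV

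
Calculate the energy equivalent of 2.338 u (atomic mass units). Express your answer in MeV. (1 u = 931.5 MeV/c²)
E = mc² = 2178 MeV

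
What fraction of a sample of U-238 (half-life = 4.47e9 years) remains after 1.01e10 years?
N/N₀ = (1/2)^(t/t½) = 0.2088 = 20.9%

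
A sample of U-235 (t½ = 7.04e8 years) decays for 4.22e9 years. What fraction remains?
N/N₀ = (1/2)^(t/t½) = 0.01569 = 1.57%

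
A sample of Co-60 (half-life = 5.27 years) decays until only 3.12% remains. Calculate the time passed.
t = t½ × log₂(N₀/N) = 26.36 years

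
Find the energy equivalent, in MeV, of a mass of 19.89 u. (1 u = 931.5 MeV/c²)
E = mc² = 18530 MeV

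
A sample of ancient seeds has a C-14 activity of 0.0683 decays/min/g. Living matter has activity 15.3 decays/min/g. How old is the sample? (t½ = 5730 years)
Age = t½ × log₂(A₀/A) = 44740 years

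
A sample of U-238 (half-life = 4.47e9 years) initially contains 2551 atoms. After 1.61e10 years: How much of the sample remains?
N = N₀(1/2)^(t/t½) = 210.1 atoms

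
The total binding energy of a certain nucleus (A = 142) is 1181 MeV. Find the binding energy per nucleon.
B.E./A = 1181/142 = 8.317 MeV/nucleon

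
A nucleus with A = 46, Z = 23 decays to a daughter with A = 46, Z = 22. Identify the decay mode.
ΔA = 0, ΔZ = -1 ⇒ beta-plus decay (β⁺) or electron capture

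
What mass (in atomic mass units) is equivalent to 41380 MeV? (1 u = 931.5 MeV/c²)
m = E/c² = 44.42 u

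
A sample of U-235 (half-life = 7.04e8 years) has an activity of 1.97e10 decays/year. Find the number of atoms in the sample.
N = A/λ = 2.001e19 atoms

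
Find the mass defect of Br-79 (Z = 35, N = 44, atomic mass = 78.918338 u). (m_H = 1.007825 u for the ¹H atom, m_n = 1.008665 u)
Δm = Z·m_H + N·m_n − M = 0.7368 u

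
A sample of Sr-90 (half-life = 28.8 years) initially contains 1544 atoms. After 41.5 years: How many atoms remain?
N = N₀(1/2)^(t/t½) = 568.7 atoms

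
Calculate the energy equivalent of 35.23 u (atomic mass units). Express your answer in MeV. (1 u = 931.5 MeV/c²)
E = mc² = 32820 MeV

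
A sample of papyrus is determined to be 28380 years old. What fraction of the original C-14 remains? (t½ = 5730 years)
N/N₀ = (1/2)^(t/t½) = 0.03229 = 3.23%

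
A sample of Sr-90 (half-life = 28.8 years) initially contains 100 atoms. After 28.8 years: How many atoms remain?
N = N₀(1/2)^(t/t½) = 50 atoms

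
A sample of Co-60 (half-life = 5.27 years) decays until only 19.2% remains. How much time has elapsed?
t = t½ × log₂(N₀/N) = 12.55 years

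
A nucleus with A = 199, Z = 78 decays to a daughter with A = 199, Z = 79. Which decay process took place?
ΔA = 0, ΔZ = +1 ⇒ beta-minus decay (β⁻)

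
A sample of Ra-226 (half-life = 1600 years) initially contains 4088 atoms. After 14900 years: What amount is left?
N = N₀(1/2)^(t/t½) = 6.429 atoms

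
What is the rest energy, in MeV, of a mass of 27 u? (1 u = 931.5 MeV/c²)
E = mc² = 25150 MeV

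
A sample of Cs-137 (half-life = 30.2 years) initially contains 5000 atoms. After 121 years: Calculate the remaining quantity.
N = N₀(1/2)^(t/t½) = 311.1 atoms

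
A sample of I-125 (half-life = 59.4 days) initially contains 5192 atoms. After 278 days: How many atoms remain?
N = N₀(1/2)^(t/t½) = 202.5 atoms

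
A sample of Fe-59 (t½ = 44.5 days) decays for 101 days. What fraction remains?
N/N₀ = (1/2)^(t/t½) = 0.2074 = 20.7%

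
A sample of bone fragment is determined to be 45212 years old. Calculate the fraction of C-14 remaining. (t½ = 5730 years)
N/N₀ = (1/2)^(t/t½) = 0.004215 = 0.421%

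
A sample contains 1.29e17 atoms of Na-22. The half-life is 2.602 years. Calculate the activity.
A = λN = 3.436e16 decays/year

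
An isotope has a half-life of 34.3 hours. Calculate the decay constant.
λ = ln(2)/t½ = 0.02021 hour⁻¹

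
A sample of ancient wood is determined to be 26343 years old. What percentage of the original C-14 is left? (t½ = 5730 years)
N/N₀ = (1/2)^(t/t½) = 0.04131 = 4.13%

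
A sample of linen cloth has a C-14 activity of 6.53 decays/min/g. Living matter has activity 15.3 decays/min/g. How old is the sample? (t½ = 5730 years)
Age = t½ × log₂(A₀/A) = 7039 years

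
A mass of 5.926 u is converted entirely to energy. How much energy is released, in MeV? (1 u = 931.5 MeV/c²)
E = mc² = 5520 MeV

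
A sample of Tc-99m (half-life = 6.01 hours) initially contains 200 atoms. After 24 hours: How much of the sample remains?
N = N₀(1/2)^(t/t½) = 12.56 atoms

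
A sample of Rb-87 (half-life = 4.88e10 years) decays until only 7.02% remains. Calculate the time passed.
t = t½ × log₂(N₀/N) = 1.87e11 years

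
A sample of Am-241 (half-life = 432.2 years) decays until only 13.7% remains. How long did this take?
t = t½ × log₂(N₀/N) = 1239 years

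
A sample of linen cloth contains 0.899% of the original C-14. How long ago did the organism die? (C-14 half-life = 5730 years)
Age = t½ × log₂(1/ratio) = 38950 years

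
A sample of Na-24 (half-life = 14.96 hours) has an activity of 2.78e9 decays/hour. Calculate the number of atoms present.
N = A/λ = 6e10 atoms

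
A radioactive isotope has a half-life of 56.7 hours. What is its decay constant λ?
λ = ln(2)/t½ = 0.01222 hour⁻¹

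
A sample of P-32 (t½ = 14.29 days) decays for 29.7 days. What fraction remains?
N/N₀ = (1/2)^(t/t½) = 0.2368 = 23.7%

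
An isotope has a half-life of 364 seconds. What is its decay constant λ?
λ = ln(2)/t½ = 0.001904 second⁻¹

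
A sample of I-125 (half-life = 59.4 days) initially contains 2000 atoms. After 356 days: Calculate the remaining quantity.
N = N₀(1/2)^(t/t½) = 31.4 atoms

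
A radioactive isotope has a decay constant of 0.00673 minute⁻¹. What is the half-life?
t½ = ln(2)/λ = 103 minutes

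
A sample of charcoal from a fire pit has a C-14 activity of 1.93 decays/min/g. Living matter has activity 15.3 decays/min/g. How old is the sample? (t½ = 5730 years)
Age = t½ × log₂(A₀/A) = 17110 years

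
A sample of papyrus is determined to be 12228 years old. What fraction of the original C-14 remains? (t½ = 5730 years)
N/N₀ = (1/2)^(t/t½) = 0.2278 = 22.8%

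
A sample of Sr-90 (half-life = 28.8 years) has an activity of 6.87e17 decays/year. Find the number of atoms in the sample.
N = A/λ = 2.854e19 atoms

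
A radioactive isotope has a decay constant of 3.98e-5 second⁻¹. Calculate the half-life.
t½ = ln(2)/λ = 17420 seconds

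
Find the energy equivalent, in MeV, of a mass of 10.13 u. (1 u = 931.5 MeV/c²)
E = mc² = 9436 MeV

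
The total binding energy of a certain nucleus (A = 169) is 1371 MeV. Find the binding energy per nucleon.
B.E./A = 1371/169 = 8.112 MeV/nucleon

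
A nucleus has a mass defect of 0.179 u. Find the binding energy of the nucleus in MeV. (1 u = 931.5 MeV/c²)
B.E. = Δm × 931.5 = 166.7 MeV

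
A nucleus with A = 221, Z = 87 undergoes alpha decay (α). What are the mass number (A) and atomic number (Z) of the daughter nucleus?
Daughter: A = 217, Z = 85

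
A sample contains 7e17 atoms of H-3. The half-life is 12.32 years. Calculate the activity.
A = λN = 3.938e16 decays/year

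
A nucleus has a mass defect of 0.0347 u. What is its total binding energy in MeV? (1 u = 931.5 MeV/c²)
B.E. = Δm × 931.5 = 32.32 MeV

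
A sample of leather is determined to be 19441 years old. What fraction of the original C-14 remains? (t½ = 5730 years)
N/N₀ = (1/2)^(t/t½) = 0.0952 = 9.52%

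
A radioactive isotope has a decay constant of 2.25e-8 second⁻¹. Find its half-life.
t½ = ln(2)/λ = 3.081e7 seconds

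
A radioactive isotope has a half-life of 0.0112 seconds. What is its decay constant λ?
λ = ln(2)/t½ = 61.89 second⁻¹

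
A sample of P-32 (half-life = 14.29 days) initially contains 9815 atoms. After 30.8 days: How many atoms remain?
N = N₀(1/2)^(t/t½) = 2203 atoms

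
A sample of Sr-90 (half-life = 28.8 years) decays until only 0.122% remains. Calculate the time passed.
t = t½ × log₂(N₀/N) = 278.8 years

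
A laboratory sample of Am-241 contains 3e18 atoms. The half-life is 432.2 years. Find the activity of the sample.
A = λN = 4.811e15 decays/year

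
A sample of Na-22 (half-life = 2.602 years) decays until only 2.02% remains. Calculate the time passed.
t = t½ × log₂(N₀/N) = 14.65 years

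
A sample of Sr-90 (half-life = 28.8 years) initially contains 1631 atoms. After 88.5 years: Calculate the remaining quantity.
N = N₀(1/2)^(t/t½) = 193.8 atoms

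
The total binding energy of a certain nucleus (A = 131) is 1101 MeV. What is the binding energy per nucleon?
B.E./A = 1101/131 = 8.405 MeV/nucleon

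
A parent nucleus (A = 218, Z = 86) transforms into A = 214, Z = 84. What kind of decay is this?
ΔA = -4, ΔZ = -2 ⇒ alpha decay (α)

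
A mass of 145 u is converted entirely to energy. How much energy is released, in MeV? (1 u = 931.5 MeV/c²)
E = mc² = 1.351e5 MeV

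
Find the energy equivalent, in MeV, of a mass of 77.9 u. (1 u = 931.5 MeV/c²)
E = mc² = 72560 MeV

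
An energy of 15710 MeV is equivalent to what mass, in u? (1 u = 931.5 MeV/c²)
m = E/c² = 16.87 u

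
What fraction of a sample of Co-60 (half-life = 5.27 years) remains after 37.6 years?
N/N₀ = (1/2)^(t/t½) = 0.007116 = 0.712%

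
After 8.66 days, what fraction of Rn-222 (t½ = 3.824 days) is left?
N/N₀ = (1/2)^(t/t½) = 0.2081 = 20.8%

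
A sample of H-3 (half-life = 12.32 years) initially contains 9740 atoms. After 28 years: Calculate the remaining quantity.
N = N₀(1/2)^(t/t½) = 2016 atoms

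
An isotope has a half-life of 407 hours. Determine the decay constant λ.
λ = ln(2)/t½ = 0.001703 hour⁻¹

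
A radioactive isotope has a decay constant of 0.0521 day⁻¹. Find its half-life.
t½ = ln(2)/λ = 13.3 days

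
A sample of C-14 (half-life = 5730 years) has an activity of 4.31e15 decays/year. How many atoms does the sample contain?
N = A/λ = 3.563e19 atoms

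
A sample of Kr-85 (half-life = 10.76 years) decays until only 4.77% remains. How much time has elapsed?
t = t½ × log₂(N₀/N) = 47.23 years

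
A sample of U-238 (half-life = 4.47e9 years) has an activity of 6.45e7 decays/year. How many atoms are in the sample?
N = A/λ = 4.16e17 atoms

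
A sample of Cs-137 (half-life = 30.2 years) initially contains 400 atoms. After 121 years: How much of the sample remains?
N = N₀(1/2)^(t/t½) = 24.89 atoms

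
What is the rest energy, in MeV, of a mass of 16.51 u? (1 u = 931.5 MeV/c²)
E = mc² = 15380 MeV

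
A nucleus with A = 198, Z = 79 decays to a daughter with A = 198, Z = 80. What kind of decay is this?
ΔA = 0, ΔZ = +1 ⇒ beta-minus decay (β⁻)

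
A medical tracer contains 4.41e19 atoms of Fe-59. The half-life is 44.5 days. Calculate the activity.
A = λN = 6.869e17 decays/day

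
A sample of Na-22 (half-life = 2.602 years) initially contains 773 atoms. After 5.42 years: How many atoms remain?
N = N₀(1/2)^(t/t½) = 182.4 atoms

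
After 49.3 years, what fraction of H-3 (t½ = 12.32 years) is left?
N/N₀ = (1/2)^(t/t½) = 0.06243 = 6.24%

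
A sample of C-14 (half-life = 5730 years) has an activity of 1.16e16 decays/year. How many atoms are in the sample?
N = A/λ = 9.589e19 atoms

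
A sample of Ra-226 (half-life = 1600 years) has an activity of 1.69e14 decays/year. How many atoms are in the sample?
N = A/λ = 3.901e17 atoms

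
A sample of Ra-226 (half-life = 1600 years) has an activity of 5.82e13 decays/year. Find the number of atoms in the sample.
N = A/λ = 1.343e17 atoms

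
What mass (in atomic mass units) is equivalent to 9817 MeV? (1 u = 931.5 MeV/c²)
m = E/c² = 10.54 u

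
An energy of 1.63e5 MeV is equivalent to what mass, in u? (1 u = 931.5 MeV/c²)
m = E/c² = 175 u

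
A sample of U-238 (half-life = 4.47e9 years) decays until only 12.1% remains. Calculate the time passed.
t = t½ × log₂(N₀/N) = 1.362e10 years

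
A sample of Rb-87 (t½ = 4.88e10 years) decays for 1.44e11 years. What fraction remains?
N/N₀ = (1/2)^(t/t½) = 0.1293 = 12.9%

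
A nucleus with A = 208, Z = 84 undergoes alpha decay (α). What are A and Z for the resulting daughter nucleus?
Daughter: A = 204, Z = 82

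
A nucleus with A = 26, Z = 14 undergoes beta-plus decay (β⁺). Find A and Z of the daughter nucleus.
Daughter: A = 26, Z = 13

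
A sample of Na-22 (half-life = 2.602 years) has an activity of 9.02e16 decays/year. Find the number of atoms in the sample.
N = A/λ = 3.386e17 atoms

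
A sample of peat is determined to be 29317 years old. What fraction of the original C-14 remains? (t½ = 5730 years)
N/N₀ = (1/2)^(t/t½) = 0.02883 = 2.88%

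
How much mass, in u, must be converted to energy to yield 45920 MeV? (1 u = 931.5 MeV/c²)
m = E/c² = 49.3 u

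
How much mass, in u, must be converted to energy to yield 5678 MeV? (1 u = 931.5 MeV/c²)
m = E/c² = 6.096 u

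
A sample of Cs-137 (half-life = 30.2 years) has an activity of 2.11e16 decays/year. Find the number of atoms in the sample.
N = A/λ = 9.193e17 atoms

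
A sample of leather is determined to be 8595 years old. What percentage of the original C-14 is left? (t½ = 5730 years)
N/N₀ = (1/2)^(t/t½) = 0.3536 = 35.4%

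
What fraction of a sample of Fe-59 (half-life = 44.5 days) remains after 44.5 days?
N/N₀ = (1/2)^(t/t½) = 0.5 = 50%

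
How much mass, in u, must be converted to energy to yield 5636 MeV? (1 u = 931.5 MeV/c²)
m = E/c² = 6.05 u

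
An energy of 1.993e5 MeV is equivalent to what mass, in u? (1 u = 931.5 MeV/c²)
m = E/c² = 214 u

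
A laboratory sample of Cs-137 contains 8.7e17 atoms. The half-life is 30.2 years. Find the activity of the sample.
A = λN = 1.997e16 decays/year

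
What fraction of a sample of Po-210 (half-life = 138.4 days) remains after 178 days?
N/N₀ = (1/2)^(t/t½) = 0.4101 = 41%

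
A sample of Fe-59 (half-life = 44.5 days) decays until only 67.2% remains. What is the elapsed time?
t = t½ × log₂(N₀/N) = 25.52 days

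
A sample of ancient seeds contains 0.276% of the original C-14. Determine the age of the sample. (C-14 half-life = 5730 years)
Age = t½ × log₂(1/ratio) = 48710 years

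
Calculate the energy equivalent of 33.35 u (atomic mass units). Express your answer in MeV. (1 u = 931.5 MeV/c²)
E = mc² = 31070 MeV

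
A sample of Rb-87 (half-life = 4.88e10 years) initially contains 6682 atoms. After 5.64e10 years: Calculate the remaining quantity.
N = N₀(1/2)^(t/t½) = 2999 atoms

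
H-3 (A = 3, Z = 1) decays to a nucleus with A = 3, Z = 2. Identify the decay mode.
ΔA = 0, ΔZ = +1 ⇒ beta-minus decay (β⁻)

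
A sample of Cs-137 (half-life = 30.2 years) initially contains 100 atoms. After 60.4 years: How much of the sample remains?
N = N₀(1/2)^(t/t½) = 25 atoms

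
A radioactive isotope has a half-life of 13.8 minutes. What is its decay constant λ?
λ = ln(2)/t½ = 0.05023 minute⁻¹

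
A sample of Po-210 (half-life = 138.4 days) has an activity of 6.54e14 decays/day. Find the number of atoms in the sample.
N = A/λ = 1.306e17 atoms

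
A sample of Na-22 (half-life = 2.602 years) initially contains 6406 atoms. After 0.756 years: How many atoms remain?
N = N₀(1/2)^(t/t½) = 5237 atoms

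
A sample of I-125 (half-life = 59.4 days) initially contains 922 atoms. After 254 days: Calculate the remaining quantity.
N = N₀(1/2)^(t/t½) = 47.59 atoms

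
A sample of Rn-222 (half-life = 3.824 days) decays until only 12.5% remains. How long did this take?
t = t½ × log₂(N₀/N) = 11.47 days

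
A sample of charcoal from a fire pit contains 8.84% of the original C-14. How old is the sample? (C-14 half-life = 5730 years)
Age = t½ × log₂(1/ratio) = 20050 years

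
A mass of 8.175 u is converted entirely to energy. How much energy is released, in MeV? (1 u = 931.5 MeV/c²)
E = mc² = 7615 MeV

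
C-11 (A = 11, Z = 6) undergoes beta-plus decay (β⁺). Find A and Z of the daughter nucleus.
Daughter: A = 11, Z = 5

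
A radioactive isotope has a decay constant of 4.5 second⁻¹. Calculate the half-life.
t½ = ln(2)/λ = 0.154 seconds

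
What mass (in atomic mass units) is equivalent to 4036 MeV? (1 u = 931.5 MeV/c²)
m = E/c² = 4.333 u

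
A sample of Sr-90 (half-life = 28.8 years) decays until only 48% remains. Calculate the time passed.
t = t½ × log₂(N₀/N) = 30.5 years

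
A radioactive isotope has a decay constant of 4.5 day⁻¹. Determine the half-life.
t½ = ln(2)/λ = 0.154 days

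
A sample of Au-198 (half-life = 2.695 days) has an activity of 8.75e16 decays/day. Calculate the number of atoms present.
N = A/λ = 3.402e17 atoms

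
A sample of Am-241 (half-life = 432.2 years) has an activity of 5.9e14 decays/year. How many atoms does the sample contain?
N = A/λ = 3.679e17 atoms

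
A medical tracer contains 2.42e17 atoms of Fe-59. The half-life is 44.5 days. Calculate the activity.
A = λN = 3.769e15 decays/day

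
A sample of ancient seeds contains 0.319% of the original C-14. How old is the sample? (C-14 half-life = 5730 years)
Age = t½ × log₂(1/ratio) = 47510 years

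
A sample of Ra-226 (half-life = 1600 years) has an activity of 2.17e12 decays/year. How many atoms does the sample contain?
N = A/λ = 5.009e15 atoms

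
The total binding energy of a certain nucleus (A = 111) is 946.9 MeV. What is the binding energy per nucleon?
B.E./A = 946.9/111 = 8.531 MeV/nucleon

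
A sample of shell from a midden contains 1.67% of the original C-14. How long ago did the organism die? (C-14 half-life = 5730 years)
Age = t½ × log₂(1/ratio) = 33830 years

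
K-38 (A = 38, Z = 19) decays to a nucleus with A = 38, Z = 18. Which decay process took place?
ΔA = 0, ΔZ = -1 ⇒ beta-plus decay (β⁺) or electron capture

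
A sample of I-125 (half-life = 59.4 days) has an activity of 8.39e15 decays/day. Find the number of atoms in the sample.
N = A/λ = 7.19e17 atoms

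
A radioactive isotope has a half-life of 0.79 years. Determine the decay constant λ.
λ = ln(2)/t½ = 0.8774 year⁻¹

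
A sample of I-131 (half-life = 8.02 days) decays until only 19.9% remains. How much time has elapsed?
t = t½ × log₂(N₀/N) = 18.68 days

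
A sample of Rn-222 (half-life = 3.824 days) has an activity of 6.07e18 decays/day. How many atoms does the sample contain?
N = A/λ = 3.349e19 atoms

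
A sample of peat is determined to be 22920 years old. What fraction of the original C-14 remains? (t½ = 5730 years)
N/N₀ = (1/2)^(t/t½) = 0.0625 = 6.25%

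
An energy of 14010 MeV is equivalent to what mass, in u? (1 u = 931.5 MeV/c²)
m = E/c² = 15.04 u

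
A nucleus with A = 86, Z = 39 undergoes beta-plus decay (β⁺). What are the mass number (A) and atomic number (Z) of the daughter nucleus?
Daughter: A = 86, Z = 38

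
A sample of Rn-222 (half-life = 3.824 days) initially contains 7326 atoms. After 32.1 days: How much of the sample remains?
N = N₀(1/2)^(t/t½) = 21.77 atoms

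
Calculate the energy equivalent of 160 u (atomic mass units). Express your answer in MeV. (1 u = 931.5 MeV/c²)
E = mc² = 1.49e5 MeV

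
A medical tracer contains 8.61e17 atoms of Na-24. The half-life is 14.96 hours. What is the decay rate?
A = λN = 3.989e16 decays/hour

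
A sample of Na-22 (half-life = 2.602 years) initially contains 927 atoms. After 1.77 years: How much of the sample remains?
N = N₀(1/2)^(t/t½) = 578.5 atoms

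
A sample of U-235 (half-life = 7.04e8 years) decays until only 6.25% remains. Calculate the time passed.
t = t½ × log₂(N₀/N) = 2.816e9 years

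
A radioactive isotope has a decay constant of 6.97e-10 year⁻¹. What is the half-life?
t½ = ln(2)/λ = 9.945e8 years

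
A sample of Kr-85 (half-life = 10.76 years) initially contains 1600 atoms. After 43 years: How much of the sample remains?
N = N₀(1/2)^(t/t½) = 100.3 atoms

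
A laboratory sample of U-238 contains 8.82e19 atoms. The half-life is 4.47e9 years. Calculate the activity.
A = λN = 1.368e10 decays/year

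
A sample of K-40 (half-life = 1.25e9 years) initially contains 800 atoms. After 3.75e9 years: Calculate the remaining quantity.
N = N₀(1/2)^(t/t½) = 100 atoms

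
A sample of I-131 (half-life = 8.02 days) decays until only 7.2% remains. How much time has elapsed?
t = t½ × log₂(N₀/N) = 30.44 days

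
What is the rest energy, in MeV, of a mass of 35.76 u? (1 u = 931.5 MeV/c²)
E = mc² = 33310 MeV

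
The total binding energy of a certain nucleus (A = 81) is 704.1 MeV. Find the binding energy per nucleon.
B.E./A = 704.1/81 = 8.693 MeV/nucleon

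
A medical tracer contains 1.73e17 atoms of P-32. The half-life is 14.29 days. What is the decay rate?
A = λN = 8.391e15 decays/day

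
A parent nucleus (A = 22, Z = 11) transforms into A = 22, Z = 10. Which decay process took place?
ΔA = 0, ΔZ = -1 ⇒ beta-plus decay (β⁺) or electron capture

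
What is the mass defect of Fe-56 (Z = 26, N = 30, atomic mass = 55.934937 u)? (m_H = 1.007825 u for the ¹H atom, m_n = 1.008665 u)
Δm = Z·m_H + N·m_n − M = 0.5285 u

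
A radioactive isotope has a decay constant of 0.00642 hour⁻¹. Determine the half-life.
t½ = ln(2)/λ = 108 hours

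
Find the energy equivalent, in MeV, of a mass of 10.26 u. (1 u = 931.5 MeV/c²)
E = mc² = 9557 MeV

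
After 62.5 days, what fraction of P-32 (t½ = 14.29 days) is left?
N/N₀ = (1/2)^(t/t½) = 0.04824 = 4.82%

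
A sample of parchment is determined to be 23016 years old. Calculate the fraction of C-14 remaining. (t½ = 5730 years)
N/N₀ = (1/2)^(t/t½) = 0.06178 = 6.18%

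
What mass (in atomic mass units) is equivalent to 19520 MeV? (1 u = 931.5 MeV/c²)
m = E/c² = 20.96 u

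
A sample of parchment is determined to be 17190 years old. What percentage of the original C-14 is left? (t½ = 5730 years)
N/N₀ = (1/2)^(t/t½) = 0.125 = 12.5%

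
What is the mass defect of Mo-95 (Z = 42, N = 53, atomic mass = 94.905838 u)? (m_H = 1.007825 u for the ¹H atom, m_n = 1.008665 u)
Δm = Z·m_H + N·m_n − M = 0.8821 u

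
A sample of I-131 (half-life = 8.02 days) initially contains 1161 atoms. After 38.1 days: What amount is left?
N = N₀(1/2)^(t/t½) = 43.13 atoms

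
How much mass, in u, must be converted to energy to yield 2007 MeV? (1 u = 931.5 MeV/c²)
m = E/c² = 2.155 u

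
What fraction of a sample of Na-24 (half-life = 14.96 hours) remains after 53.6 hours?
N/N₀ = (1/2)^(t/t½) = 0.08345 = 8.35%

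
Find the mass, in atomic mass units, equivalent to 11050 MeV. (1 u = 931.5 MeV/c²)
m = E/c² = 11.86 u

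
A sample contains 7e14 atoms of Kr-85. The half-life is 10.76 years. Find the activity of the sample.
A = λN = 4.509e13 decays/year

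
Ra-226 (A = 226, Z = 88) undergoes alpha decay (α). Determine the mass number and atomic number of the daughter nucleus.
Daughter: A = 222, Z = 86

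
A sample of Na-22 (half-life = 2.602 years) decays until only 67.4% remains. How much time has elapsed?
t = t½ × log₂(N₀/N) = 1.481 years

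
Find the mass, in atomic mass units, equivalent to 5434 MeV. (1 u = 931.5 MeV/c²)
m = E/c² = 5.834 u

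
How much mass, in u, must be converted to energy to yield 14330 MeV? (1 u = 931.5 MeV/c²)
m = E/c² = 15.38 u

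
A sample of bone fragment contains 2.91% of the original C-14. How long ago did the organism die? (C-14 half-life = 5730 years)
Age = t½ × log₂(1/ratio) = 29240 years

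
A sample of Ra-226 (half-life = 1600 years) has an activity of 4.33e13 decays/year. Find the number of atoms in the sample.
N = A/λ = 9.995e16 atoms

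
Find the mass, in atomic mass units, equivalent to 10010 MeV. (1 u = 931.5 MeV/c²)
m = E/c² = 10.75 u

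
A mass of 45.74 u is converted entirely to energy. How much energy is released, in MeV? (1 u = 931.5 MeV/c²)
E = mc² = 42610 MeV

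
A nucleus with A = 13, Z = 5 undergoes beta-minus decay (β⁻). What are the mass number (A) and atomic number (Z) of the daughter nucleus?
Daughter: A = 13, Z = 6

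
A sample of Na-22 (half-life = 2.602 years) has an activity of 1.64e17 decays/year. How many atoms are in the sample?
N = A/λ = 6.156e17 atoms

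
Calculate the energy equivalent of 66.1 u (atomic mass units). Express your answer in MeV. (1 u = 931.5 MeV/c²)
E = mc² = 61570 MeV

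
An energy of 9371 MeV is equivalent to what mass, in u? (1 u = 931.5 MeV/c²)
m = E/c² = 10.06 u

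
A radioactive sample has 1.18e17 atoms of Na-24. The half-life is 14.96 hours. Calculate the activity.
A = λN = 5.467e15 decays/hour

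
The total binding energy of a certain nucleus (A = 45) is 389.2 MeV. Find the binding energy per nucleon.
B.E./A = 389.2/45 = 8.649 MeV/nucleon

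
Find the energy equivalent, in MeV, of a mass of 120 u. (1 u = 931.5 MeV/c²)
E = mc² = 1.118e5 MeV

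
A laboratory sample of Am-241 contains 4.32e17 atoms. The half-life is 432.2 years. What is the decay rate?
A = λN = 6.928e14 decays/year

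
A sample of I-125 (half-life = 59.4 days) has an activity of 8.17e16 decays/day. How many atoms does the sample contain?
N = A/λ = 7.001e18 atoms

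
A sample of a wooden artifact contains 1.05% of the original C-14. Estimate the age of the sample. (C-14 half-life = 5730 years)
Age = t½ × log₂(1/ratio) = 37670 years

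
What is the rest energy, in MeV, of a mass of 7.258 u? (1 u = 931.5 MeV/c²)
E = mc² = 6761 MeV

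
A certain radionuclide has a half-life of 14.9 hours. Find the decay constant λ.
λ = ln(2)/t½ = 0.04652 hour⁻¹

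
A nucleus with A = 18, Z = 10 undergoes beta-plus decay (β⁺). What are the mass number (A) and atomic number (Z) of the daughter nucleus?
Daughter: A = 18, Z = 9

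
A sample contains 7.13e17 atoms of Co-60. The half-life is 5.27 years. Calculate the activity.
A = λN = 9.378e16 decays/year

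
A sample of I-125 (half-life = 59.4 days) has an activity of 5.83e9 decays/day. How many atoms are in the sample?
N = A/λ = 4.996e11 atoms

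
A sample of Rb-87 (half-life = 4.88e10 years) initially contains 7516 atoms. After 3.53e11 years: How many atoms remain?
N = N₀(1/2)^(t/t½) = 49.94 atoms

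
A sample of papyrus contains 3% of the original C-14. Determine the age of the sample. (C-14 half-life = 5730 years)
Age = t½ × log₂(1/ratio) = 28990 years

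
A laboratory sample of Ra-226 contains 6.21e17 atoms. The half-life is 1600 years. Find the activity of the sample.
A = λN = 2.69e14 decays/year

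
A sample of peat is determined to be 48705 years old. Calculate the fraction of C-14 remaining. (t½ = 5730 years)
N/N₀ = (1/2)^(t/t½) = 0.002762 = 0.276%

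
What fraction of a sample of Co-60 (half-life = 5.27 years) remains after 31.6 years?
N/N₀ = (1/2)^(t/t½) = 0.01567 = 1.57%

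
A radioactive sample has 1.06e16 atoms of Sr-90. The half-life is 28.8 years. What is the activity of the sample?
A = λN = 2.551e14 decays/year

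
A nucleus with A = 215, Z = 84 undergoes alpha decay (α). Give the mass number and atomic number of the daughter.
Daughter: A = 211, Z = 82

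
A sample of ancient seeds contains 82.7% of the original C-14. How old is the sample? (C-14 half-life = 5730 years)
Age = t½ × log₂(1/ratio) = 1570 years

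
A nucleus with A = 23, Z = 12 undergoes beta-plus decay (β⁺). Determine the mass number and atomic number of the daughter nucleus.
Daughter: A = 23, Z = 11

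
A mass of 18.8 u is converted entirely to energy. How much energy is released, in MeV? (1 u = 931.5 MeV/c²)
E = mc² = 17510 MeV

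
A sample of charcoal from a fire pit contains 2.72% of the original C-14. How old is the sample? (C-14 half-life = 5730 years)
Age = t½ × log₂(1/ratio) = 29800 years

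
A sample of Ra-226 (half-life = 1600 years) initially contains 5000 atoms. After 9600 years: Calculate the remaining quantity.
N = N₀(1/2)^(t/t½) = 78.12 atoms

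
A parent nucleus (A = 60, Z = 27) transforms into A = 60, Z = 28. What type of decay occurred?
ΔA = 0, ΔZ = +1 ⇒ beta-minus decay (β⁻)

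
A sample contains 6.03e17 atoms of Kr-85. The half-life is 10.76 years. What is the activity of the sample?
A = λN = 3.884e16 decays/year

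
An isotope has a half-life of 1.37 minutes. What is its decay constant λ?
λ = ln(2)/t½ = 0.5059 minute⁻¹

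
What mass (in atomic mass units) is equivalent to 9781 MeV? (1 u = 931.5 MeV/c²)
m = E/c² = 10.5 u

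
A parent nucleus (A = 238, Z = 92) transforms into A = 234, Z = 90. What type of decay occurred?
ΔA = -4, ΔZ = -2 ⇒ alpha decay (α)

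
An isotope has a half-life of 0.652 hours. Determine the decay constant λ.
λ = ln(2)/t½ = 1.063 hour⁻¹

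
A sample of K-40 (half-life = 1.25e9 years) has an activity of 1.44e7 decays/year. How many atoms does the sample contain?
N = A/λ = 2.597e16 atoms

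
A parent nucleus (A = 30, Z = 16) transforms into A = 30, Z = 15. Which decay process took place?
ΔA = 0, ΔZ = -1 ⇒ beta-plus decay (β⁺) or electron capture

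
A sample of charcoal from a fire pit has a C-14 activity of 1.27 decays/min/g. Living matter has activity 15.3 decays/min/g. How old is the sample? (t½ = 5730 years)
Age = t½ × log₂(A₀/A) = 20570 years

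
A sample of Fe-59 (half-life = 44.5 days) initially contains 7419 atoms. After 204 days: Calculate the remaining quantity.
N = N₀(1/2)^(t/t½) = 309.3 atoms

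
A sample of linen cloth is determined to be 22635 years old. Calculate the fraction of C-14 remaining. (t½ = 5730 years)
N/N₀ = (1/2)^(t/t½) = 0.06469 = 6.47%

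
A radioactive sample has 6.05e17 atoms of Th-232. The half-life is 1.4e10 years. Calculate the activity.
A = λN = 2.995e7 decays/year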